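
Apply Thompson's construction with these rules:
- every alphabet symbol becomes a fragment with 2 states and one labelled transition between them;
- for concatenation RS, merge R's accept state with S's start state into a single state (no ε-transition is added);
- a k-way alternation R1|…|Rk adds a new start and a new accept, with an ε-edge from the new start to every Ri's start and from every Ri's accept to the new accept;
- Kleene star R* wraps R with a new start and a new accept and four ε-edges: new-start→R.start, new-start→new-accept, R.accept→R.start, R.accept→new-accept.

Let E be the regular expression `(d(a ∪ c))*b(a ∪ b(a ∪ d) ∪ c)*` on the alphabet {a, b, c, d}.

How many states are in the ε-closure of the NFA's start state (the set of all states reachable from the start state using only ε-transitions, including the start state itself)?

Work bottom-up. For each fragment F, track |ε-closure(F.start)| and whether F's accept lies in that closure (i.e. whether F accepts ε). A single-symbol fragment has closure size 1 and does not accept ε.
  a ∪ c — new start ε-reaches every alternative's start; none of them accept ε, so the new accept is not reached: |ε-closure| = 1 + 1 + 1 = 3
  d(a ∪ c) — same as the first factor's closure: |ε-closure| = 1
  (d(a ∪ c))* — new start has ε-edges to the inner start and to the new accept, so |ε-closure| = 2 + 1 = 3
  a ∪ d — |ε-closure| = 1 + 1 + 1 = 3 (the new accept is not ε-reachable since no branch accepts ε)
  b(a ∪ d) — same as the first factor's closure: |ε-closure| = 1
  a ∪ b(a ∪ d) ∪ c — new start ε-reaches every alternative's start; none of them accept ε, so the new accept is not reached: |ε-closure| = 1 + 1 + 1 + 1 = 4
  (a ∪ b(a ∪ d) ∪ c)* — the star's fresh start ε-reaches both the body's start and the fresh accept: |ε-closure| = 2 + 4 = 6
  (d(a ∪ c))*b(a ∪ b(a ∪ d) ∪ c)* — |ε-closure| = 3 + (1−1) = 3 (closure spills across the concat boundary because the left factor accepts ε)

3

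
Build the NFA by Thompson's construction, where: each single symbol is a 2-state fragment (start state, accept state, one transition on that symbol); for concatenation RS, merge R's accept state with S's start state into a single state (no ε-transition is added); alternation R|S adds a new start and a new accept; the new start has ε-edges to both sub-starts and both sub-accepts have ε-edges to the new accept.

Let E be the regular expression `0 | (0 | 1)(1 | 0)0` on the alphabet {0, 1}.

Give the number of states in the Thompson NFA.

16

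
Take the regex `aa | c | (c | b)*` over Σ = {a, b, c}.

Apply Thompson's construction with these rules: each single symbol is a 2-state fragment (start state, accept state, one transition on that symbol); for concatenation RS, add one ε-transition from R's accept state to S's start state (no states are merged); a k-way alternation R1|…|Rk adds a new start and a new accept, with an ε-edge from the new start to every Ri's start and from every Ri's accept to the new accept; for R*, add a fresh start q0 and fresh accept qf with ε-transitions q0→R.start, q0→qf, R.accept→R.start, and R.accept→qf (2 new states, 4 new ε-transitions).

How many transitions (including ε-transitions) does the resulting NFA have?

20

Building bottom-up:
Each of the 5 symbol leaves contributes 1 transition (1 symbol, 0 ε).
  aa — 3 transitions (2 symbol, 1 ε)
  c | b — 6 transitions (2 symbol, 4 ε)
  (c | b)* — 10 transitions (2 symbol, 8 ε)
  aa | c | (c | b)* — 20 transitions (5 symbol, 15 ε)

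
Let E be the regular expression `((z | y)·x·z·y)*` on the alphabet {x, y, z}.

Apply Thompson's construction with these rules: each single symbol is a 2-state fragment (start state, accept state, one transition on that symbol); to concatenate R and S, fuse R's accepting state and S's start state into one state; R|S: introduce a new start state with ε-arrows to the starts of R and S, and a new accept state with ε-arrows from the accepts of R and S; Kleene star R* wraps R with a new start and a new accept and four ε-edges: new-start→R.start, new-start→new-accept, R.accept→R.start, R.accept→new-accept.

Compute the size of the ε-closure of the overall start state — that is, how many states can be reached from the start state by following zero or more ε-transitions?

5

Compute the ε-closure size of each fragment's start state recursively; a symbol fragment's start has no outgoing ε-edge, so its closure is just itself (size 1).
  z | y → new start ε-reaches every alternative's start; none of them accept ε, so the new accept is not reached: C = 1 + 1 + 1 = 3
  (z | y)·x·z·y → C equals the left operand's closure size = 3 (its accept is not ε-reachable, so the closure stops there)
  ((z | y)·x·z·y)* → the star's fresh start ε-reaches both the body's start and the fresh accept: C = 2 + 3 = 5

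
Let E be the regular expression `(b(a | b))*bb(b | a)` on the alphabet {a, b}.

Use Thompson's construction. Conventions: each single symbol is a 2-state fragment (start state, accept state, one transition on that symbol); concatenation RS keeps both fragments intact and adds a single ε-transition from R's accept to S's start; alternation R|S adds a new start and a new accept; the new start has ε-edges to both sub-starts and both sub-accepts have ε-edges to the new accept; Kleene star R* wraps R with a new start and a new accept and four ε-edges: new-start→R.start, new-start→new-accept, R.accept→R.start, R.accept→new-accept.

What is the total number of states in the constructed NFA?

Per subexpression:
Each of the 7 symbol leaves contributes a 2-state fragment.
  a | b → 6 states
  b(a | b) → 8 states
  (b(a | b))* → 10 states
  b | a → 6 states
  (b(a | b))*bb(b | a) → 20 states

20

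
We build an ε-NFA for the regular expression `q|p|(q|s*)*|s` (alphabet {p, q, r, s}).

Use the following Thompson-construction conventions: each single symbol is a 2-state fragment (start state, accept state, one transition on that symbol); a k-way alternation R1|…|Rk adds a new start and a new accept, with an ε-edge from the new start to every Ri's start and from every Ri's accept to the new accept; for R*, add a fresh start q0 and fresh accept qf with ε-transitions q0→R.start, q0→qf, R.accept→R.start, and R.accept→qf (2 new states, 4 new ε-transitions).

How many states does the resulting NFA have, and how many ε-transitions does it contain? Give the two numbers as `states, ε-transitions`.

Building bottom-up:
Each of the 5 symbol leaves contributes 2 states and 0 ε-transitions.
  s* → 4 states, 4 ε-transitions
  q|s* → 8 states, 8 ε-transitions
  (q|s*)* → 10 states, 12 ε-transitions
  q|p|(q|s*)*|s → 18 states, 20 ε-transitions

18, 20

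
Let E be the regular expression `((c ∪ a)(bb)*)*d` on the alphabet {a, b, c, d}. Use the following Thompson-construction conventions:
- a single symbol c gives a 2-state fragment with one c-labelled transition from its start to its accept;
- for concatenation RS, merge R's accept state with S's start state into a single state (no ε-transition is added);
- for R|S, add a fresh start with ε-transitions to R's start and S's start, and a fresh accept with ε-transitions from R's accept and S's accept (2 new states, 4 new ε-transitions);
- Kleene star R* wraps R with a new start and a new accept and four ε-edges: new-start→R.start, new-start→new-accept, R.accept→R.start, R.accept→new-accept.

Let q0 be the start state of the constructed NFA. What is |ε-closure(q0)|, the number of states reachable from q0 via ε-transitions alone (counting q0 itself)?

Work bottom-up. For each fragment F, track |ε-closure(F.start)| and whether F's accept lies in that closure (i.e. whether F accepts ε). A single-symbol fragment has closure size 1 and does not accept ε.
  c ∪ a — C = 1 + 1 + 1 = 3 (the new accept is not ε-reachable since no branch accepts ε)
  bb — same as the first factor's closure: C = 1
  (bb)* — new start has ε-edges to the inner start and to the new accept, so C = 2 + 1 = 3
  (c ∪ a)(bb)* — C equals the left operand's closure size = 3 (its accept is not ε-reachable, so the closure stops there)
  ((c ∪ a)(bb)*)* — the star's fresh start ε-reaches both the body's start and the fresh accept: C = 2 + 3 = 5
  ((c ∪ a)(bb)*)*d — C = 5 + (1−1) = 5 (closure spills across the concat boundary because the left factor accepts ε)

5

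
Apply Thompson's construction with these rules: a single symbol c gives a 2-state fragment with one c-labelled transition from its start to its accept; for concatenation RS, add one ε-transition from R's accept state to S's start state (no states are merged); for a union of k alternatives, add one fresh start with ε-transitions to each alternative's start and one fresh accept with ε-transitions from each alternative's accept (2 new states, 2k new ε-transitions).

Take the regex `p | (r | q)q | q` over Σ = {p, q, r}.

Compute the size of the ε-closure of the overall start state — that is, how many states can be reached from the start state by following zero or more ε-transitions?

6

Work bottom-up. For each fragment F, track |ε-closure(F.start)| and whether F's accept lies in that closure (i.e. whether F accepts ε). A single-symbol fragment has closure size 1 and does not accept ε.
  r | q → new start ε-reaches every alternative's start; none of them accept ε, so the new accept is not reached: |ε-closure| = 1 + 1 + 1 = 3
  (r | q)q → same as the first factor's closure: |ε-closure| = 3
  p | (r | q)q | q → |ε-closure| = 1 + 1 + 3 + 1 = 6 (the new accept is not ε-reachable since no branch accepts ε)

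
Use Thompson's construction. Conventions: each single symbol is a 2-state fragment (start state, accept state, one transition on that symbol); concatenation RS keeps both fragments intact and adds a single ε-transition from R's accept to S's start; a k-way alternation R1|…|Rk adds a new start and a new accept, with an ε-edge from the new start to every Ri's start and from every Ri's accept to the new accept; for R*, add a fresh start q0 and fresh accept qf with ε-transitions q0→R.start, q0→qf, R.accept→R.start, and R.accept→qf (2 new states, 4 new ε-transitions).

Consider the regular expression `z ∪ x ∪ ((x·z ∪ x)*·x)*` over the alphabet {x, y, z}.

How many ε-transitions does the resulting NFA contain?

20

Building bottom-up:
Each of the 6 symbol leaves contributes 0 ε-transitions.
  x·z — 1 ε-transition
  x·z ∪ x — 5 ε-transitions
  (x·z ∪ x)* — 9 ε-transitions
  (x·z ∪ x)*·x — 10 ε-transitions
  ((x·z ∪ x)*·x)* — 14 ε-transitions
  z ∪ x ∪ ((x·z ∪ x)*·x)* — 20 ε-transitions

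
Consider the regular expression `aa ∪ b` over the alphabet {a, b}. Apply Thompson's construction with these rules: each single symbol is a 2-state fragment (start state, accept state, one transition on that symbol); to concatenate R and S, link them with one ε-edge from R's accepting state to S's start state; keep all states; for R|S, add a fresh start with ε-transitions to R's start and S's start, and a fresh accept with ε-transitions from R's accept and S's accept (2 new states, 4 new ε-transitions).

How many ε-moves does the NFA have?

5

By structural recursion:
Each of the 3 symbol leaves contributes 0 ε-transitions.
  aa = 1 ε-transition
  aa ∪ b = 5 ε-transitions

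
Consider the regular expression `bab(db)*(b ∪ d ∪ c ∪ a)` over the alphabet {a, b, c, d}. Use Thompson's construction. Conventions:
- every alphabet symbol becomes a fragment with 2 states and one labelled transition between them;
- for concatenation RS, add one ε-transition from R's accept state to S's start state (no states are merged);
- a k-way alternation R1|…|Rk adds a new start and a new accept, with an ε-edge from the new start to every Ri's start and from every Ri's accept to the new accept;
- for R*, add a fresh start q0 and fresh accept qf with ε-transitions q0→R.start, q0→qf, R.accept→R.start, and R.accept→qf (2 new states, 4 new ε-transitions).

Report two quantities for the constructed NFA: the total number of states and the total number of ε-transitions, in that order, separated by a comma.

22, 17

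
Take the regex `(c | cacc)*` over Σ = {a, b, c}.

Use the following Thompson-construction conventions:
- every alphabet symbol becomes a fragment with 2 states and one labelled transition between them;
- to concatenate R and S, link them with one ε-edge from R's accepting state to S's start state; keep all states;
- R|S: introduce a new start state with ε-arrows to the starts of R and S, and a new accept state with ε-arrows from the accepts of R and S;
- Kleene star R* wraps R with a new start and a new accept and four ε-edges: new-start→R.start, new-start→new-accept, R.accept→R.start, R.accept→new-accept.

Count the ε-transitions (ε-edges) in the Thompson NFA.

11

Building bottom-up:
Each of the 5 symbol leaves contributes 0 ε-transitions.
  cacc → 3 ε-transitions
  c | cacc → 7 ε-transitions
  (c | cacc)* → 11 ε-transitions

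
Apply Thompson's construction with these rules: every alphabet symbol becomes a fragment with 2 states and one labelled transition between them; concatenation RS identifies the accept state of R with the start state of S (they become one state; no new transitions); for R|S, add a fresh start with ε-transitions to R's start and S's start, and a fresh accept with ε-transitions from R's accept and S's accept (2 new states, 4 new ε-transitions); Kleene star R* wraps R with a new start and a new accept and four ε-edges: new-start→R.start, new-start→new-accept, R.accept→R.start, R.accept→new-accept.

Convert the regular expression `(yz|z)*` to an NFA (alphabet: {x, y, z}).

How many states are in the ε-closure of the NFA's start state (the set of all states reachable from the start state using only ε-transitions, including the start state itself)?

Work bottom-up. For each fragment F, track |ε-closure(F.start)| and whether F's accept lies in that closure (i.e. whether F accepts ε). A single-symbol fragment has closure size 1 and does not accept ε.
  yz → C equals the left operand's closure size = 1 (its accept is not ε-reachable, so the closure stops there)
  yz|z → C = 1 + 1 + 1 = 3 (the new accept is not ε-reachable since no branch accepts ε)
  (yz|z)* → new start has ε-edges to the inner start and to the new accept, so C = 2 + 3 = 5

5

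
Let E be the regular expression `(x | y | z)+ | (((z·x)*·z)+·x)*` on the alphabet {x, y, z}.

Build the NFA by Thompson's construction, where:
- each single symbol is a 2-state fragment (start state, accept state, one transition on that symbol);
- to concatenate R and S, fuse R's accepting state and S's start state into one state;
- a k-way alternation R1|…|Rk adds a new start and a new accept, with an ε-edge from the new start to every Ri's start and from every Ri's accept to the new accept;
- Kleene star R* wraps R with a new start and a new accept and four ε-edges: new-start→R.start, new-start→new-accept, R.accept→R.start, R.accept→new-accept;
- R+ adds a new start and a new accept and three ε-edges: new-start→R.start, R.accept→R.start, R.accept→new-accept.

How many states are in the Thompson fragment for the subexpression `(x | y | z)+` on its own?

Fragment for `(x | y | z)+`:
Each of the 3 symbol leaves contributes a 2-state fragment.
  x | y | z = 8 states
  (x | y | z)+ = 10 states

10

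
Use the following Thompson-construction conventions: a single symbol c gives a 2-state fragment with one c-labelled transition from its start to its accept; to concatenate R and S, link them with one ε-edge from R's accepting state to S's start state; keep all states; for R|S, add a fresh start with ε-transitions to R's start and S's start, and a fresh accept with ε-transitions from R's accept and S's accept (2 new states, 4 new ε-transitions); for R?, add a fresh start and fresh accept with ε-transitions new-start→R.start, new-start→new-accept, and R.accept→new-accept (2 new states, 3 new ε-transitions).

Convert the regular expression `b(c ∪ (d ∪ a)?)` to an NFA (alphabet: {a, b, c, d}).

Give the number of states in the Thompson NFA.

14

By structural recursion:
Each of the 4 symbol leaves contributes a 2-state fragment.
  d ∪ a → 6 states
  (d ∪ a)? → 8 states
  c ∪ (d ∪ a)? → 12 states
  b(c ∪ (d ∪ a)?) → 14 states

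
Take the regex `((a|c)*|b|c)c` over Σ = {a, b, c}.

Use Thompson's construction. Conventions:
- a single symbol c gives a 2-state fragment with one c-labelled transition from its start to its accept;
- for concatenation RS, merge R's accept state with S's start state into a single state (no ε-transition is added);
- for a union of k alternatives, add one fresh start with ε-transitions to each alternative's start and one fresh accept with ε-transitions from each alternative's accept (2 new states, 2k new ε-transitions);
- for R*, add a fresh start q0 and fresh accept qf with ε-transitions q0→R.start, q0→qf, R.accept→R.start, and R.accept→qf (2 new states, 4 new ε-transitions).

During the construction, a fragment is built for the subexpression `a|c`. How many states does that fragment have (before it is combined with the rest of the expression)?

6

Fragment for `a|c`:
Each of the 2 symbol leaves contributes a 2-state fragment.
  a|c → 6 states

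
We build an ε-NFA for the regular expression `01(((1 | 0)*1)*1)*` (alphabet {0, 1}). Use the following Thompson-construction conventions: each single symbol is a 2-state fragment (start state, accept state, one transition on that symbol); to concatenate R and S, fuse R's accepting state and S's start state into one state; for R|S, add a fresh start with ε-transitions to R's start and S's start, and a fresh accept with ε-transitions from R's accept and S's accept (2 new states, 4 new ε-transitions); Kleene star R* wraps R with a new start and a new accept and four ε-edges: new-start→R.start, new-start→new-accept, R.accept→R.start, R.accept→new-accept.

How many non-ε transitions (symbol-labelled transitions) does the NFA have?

By structural recursion:
Each of the 6 symbol leaves contributes exactly 1 symbol transition.
  1 | 0 = 2 symbol transitions
  (1 | 0)* = 2 symbol transitions
  (1 | 0)*1 = 3 symbol transitions
  ((1 | 0)*1)* = 3 symbol transitions
  ((1 | 0)*1)*1 = 4 symbol transitions
  (((1 | 0)*1)*1)* = 4 symbol transitions
  01(((1 | 0)*1)*1)* = 6 symbol transitions

6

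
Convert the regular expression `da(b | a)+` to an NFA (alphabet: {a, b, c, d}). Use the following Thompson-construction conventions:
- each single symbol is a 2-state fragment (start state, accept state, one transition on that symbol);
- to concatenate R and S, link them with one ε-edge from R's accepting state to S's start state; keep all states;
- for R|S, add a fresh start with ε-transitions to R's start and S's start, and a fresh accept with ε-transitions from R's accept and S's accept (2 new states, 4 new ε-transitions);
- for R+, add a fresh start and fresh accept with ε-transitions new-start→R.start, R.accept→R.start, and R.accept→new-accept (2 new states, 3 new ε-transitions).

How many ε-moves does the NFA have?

9

Per subexpression:
Each of the 4 symbol leaves contributes 0 ε-transitions.
  b | a → 4 ε-transitions
  (b | a)+ → 7 ε-transitions
  da(b | a)+ → 9 ε-transitions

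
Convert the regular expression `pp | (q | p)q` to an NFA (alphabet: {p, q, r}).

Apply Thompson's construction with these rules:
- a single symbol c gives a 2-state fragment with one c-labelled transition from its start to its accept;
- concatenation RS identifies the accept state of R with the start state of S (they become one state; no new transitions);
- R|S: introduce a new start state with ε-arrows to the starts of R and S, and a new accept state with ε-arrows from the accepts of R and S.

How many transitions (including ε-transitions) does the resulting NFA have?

13

Building bottom-up:
Each of the 5 symbol leaves contributes 1 transition (1 symbol, 0 ε).
  pp → 2 transitions (2 symbol, 0 ε)
  q | p → 6 transitions (2 symbol, 4 ε)
  (q | p)q → 7 transitions (3 symbol, 4 ε)
  pp | (q | p)q → 13 transitions (5 symbol, 8 ε)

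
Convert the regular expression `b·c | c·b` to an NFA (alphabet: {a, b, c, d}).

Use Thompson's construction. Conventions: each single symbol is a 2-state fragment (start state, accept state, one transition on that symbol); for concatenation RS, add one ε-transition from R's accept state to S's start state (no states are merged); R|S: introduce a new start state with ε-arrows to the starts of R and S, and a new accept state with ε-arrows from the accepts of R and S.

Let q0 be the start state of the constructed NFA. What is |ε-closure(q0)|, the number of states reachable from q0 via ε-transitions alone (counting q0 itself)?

Work bottom-up. For each fragment F, track |ε-closure(F.start)| and whether F's accept lies in that closure (i.e. whether F accepts ε). A single-symbol fragment has closure size 1 and does not accept ε.
  b·c : |closure| equals the left operand's closure size = 1 (its accept is not ε-reachable, so the closure stops there)
  c·b : |closure| equals the left operand's closure size = 1 (its accept is not ε-reachable, so the closure stops there)
  b·c | c·b : new start ε-reaches every alternative's start; none of them accept ε, so the new accept is not reached: |closure| = 1 + 1 + 1 = 3

3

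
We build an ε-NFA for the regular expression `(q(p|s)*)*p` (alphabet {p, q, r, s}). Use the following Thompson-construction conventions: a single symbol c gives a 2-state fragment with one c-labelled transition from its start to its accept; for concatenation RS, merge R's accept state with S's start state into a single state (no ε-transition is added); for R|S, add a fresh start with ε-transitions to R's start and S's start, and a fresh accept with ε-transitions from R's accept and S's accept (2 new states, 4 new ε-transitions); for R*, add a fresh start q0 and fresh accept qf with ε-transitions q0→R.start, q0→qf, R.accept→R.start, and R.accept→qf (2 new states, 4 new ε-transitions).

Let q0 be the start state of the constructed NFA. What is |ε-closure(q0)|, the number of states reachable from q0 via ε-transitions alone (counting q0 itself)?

Compute the ε-closure size of each fragment's start state recursively; a symbol fragment's start has no outgoing ε-edge, so its closure is just itself (size 1).
  p|s — new start ε-reaches every alternative's start; none of them accept ε, so the new accept is not reached: |closure| = 1 + 1 + 1 = 3
  (p|s)* — the star's fresh start ε-reaches both the body's start and the fresh accept: |closure| = 2 + 3 = 5
  q(p|s)* — |closure| equals the left operand's closure size = 1 (its accept is not ε-reachable, so the closure stops there)
  (q(p|s)*)* — the star's fresh start ε-reaches both the body's start and the fresh accept: |closure| = 2 + 1 = 3
  (q(p|s)*)*p — |closure| = 3 + (1−1) = 3 (closure spills across the concat boundary because the left factor accepts ε)

3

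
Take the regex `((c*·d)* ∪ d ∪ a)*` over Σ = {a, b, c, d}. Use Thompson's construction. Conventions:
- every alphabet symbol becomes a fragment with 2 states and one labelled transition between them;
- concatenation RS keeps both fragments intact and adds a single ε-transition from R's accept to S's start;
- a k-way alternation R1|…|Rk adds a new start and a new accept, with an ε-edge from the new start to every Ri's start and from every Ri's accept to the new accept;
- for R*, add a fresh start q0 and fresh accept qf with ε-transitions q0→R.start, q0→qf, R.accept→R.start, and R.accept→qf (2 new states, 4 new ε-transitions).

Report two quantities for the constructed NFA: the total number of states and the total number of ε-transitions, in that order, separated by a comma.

16, 19

By structural recursion:
Each of the 4 symbol leaves contributes 2 states and 0 ε-transitions.
  c* = 4 states, 4 ε-transitions
  c*·d = 6 states, 5 ε-transitions
  (c*·d)* = 8 states, 9 ε-transitions
  (c*·d)* ∪ d ∪ a = 14 states, 15 ε-transitions
  ((c*·d)* ∪ d ∪ a)* = 16 states, 19 ε-transitions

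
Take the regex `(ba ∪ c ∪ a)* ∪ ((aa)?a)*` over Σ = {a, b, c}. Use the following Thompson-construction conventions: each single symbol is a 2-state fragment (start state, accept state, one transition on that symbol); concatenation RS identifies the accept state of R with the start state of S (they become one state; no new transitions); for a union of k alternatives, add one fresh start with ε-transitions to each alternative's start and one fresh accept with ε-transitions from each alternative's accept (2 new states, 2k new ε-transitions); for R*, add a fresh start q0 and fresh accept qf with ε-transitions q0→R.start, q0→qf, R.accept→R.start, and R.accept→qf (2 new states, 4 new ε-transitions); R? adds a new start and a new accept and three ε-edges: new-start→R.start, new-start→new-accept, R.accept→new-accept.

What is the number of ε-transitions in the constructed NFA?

21

By structural recursion:
Each of the 7 symbol leaves contributes 0 ε-transitions.
  ba → 0 ε-transitions
  ba ∪ c ∪ a → 6 ε-transitions
  (ba ∪ c ∪ a)* → 10 ε-transitions
  aa → 0 ε-transitions
  (aa)? → 3 ε-transitions
  (aa)?a → 3 ε-transitions
  ((aa)?a)* → 7 ε-transitions
  (ba ∪ c ∪ a)* ∪ ((aa)?a)* → 21 ε-transitions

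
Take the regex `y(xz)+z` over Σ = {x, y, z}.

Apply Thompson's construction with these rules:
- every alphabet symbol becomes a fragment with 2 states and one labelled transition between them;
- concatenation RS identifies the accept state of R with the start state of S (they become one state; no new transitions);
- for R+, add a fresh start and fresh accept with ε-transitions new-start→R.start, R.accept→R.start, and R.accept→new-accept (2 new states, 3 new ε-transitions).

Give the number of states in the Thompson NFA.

Bottom-up over the parse tree:
Each of the 4 symbol leaves contributes a 2-state fragment.
  xz — 3 states
  (xz)+ — 5 states
  y(xz)+z — 7 states

7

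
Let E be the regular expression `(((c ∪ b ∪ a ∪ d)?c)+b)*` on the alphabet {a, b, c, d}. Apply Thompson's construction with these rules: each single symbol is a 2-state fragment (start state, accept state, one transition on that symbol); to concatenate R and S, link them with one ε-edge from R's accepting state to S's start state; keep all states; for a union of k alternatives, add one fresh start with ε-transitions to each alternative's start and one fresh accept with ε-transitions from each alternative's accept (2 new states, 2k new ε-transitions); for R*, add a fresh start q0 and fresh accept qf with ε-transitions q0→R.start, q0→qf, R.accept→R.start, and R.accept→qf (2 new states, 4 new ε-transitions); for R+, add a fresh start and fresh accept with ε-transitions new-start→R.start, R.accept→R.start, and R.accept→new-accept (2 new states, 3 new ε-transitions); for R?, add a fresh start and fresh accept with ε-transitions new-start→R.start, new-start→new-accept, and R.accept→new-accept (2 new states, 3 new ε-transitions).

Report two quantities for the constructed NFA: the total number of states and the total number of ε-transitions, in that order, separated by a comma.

By structural recursion:
Each of the 6 symbol leaves contributes 2 states and 0 ε-transitions.
  c ∪ b ∪ a ∪ d : 10 states, 8 ε-transitions
  (c ∪ b ∪ a ∪ d)? : 12 states, 11 ε-transitions
  (c ∪ b ∪ a ∪ d)?c : 14 states, 12 ε-transitions
  ((c ∪ b ∪ a ∪ d)?c)+ : 16 states, 15 ε-transitions
  ((c ∪ b ∪ a ∪ d)?c)+b : 18 states, 16 ε-transitions
  (((c ∪ b ∪ a ∪ d)?c)+b)* : 20 states, 20 ε-transitions

20, 20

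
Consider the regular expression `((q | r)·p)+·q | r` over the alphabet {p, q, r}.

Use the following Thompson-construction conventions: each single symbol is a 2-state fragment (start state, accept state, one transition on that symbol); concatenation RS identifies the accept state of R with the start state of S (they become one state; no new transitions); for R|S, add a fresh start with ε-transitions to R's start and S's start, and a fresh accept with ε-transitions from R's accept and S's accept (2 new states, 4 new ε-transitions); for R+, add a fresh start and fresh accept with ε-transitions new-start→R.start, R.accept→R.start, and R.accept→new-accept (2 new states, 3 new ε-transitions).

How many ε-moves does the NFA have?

Per subexpression:
Each of the 5 symbol leaves contributes 0 ε-transitions.
  q | r — 4 ε-transitions
  (q | r)·p — 4 ε-transitions
  ((q | r)·p)+ — 7 ε-transitions
  ((q | r)·p)+·q — 7 ε-transitions
  ((q | r)·p)+·q | r — 11 ε-transitions

11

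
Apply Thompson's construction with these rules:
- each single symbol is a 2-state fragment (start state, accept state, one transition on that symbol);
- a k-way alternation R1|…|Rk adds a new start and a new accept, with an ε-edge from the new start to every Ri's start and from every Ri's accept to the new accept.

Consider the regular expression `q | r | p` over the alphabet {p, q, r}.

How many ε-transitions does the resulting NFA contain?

6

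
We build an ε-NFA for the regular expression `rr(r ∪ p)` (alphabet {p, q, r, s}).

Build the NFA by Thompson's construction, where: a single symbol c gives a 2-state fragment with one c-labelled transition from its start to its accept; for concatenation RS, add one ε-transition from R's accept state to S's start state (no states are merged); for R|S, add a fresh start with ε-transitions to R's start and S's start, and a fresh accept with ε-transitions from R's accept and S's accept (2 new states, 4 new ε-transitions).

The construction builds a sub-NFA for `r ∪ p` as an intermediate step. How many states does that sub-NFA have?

Fragment for `r ∪ p`:
Each of the 2 symbol leaves contributes a 2-state fragment.
  r ∪ p : 6 states

6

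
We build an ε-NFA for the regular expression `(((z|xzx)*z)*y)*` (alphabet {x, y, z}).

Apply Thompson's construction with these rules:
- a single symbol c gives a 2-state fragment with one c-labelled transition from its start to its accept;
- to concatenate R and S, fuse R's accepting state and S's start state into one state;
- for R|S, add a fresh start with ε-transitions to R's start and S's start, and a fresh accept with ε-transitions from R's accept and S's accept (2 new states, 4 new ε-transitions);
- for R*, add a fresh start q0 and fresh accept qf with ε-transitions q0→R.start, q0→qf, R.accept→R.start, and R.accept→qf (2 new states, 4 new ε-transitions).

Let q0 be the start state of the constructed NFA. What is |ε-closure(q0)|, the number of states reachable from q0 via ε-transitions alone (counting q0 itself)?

9

Compute the ε-closure size of each fragment's start state recursively; a symbol fragment's start has no outgoing ε-edge, so its closure is just itself (size 1).
  xzx : |ε-closure| equals the left operand's closure size = 1 (its accept is not ε-reachable, so the closure stops there)
  z|xzx : new start ε-reaches every alternative's start; none of them accept ε, so the new accept is not reached: |ε-closure| = 1 + 1 + 1 = 3
  (z|xzx)* : |ε-closure| = 1 (new start) + 3 (body) + 1 (new accept) = 5
  (z|xzx)*z : |ε-closure| = 5 + (1−1) = 5 (closure spills across the concat boundary because the left factor accepts ε)
  ((z|xzx)*z)* : the star's fresh start ε-reaches both the body's start and the fresh accept: |ε-closure| = 2 + 5 = 7
  ((z|xzx)*z)*y : the left operand accepts ε, so the closure extends into the next operand (the shared merged state is already counted); |ε-closure| = 7 + (1−1) = 7
  (((z|xzx)*z)*y)* : new start has ε-edges to the inner start and to the new accept, so |ε-closure| = 2 + 7 = 9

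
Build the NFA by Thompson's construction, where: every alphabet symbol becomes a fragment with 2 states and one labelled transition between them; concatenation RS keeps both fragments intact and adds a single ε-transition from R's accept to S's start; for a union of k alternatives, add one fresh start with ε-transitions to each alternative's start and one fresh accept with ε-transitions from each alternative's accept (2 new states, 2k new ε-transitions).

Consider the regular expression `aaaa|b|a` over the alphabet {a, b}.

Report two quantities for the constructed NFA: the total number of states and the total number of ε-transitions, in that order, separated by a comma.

Bottom-up over the parse tree:
Each of the 6 symbol leaves contributes 2 states and 0 ε-transitions.
  aaaa = 8 states, 3 ε-transitions
  aaaa|b|a = 14 states, 9 ε-transitions

14, 9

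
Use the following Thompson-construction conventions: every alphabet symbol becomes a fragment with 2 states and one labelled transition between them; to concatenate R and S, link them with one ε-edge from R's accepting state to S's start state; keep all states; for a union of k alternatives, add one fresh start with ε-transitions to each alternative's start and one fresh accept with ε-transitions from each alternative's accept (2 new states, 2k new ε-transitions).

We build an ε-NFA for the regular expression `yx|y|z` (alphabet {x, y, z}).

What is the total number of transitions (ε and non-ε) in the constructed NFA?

Per subexpression:
Each of the 4 symbol leaves contributes 1 transition (1 symbol, 0 ε).
  yx = 3 transitions (2 symbol, 1 ε)
  yx|y|z = 11 transitions (4 symbol, 7 ε)

11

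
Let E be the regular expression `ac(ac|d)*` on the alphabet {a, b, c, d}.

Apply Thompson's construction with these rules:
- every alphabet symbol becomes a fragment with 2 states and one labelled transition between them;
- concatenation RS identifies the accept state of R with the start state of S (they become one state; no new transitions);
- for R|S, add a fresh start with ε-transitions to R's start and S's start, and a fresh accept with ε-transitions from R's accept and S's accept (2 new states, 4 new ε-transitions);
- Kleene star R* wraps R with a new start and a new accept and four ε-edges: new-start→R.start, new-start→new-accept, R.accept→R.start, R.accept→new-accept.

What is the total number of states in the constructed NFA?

Per subexpression:
Each of the 5 symbol leaves contributes a 2-state fragment.
  ac : 3 states
  ac|d : 7 states
  (ac|d)* : 9 states
  ac(ac|d)* : 11 states

11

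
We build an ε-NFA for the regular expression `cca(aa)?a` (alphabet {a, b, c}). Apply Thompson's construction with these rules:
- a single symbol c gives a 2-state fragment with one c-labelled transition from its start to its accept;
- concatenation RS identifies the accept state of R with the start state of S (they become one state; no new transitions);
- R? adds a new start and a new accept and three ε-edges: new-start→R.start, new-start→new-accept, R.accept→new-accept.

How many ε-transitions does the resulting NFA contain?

3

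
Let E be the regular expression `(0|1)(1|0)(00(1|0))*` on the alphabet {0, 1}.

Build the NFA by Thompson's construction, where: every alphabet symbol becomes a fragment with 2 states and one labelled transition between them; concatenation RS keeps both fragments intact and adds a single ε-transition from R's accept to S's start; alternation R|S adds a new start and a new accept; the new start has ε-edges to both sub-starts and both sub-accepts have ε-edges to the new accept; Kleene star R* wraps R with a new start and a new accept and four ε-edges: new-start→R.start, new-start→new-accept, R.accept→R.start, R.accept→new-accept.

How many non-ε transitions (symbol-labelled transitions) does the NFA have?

Bottom-up over the parse tree:
Each of the 8 symbol leaves contributes exactly 1 symbol transition.
  0|1 — 2 symbol transitions
  1|0 — 2 symbol transitions
  1|0 — 2 symbol transitions
  00(1|0) — 4 symbol transitions
  (00(1|0))* — 4 symbol transitions
  (0|1)(1|0)(00(1|0))* — 8 symbol transitions

8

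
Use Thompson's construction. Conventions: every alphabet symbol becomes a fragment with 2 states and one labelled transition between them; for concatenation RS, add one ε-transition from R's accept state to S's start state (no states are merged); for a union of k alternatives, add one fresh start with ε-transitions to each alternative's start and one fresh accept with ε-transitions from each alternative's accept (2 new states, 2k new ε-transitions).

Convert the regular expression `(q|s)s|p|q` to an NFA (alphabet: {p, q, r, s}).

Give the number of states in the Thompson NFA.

14

Recursing over subexpressions:
Each of the 5 symbol leaves contributes a 2-state fragment.
  q|s → 6 states
  (q|s)s → 8 states
  (q|s)s|p|q → 14 states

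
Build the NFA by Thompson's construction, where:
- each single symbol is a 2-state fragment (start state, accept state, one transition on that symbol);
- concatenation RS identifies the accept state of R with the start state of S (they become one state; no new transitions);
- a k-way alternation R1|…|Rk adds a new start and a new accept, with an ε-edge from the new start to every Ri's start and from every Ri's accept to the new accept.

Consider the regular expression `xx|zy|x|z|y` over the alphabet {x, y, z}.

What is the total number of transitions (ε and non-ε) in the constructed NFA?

17

Per subexpression:
Each of the 7 symbol leaves contributes 1 transition (1 symbol, 0 ε).
  xx = 2 transitions (2 symbol, 0 ε)
  zy = 2 transitions (2 symbol, 0 ε)
  xx|zy|x|z|y = 17 transitions (7 symbol, 10 ε)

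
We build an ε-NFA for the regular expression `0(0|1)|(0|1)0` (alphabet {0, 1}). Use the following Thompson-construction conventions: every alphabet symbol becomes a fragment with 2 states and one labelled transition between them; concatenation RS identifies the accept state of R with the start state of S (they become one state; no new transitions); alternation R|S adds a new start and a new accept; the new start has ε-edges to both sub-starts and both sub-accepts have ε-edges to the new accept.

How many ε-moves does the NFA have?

Per subexpression:
Each of the 6 symbol leaves contributes 0 ε-transitions.
  0|1 : 4 ε-transitions
  0(0|1) : 4 ε-transitions
  0|1 : 4 ε-transitions
  (0|1)0 : 4 ε-transitions
  0(0|1)|(0|1)0 : 12 ε-transitions

12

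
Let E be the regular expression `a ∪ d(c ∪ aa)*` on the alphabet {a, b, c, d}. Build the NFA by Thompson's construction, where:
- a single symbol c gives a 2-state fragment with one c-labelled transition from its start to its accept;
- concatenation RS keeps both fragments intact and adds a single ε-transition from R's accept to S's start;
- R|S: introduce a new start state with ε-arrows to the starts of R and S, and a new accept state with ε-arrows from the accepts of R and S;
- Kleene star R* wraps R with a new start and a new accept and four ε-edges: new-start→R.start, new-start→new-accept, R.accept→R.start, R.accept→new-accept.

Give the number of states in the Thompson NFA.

Building bottom-up:
Each of the 5 symbol leaves contributes a 2-state fragment.
  aa → 4 states
  c ∪ aa → 8 states
  (c ∪ aa)* → 10 states
  d(c ∪ aa)* → 12 states
  a ∪ d(c ∪ aa)* → 16 states

16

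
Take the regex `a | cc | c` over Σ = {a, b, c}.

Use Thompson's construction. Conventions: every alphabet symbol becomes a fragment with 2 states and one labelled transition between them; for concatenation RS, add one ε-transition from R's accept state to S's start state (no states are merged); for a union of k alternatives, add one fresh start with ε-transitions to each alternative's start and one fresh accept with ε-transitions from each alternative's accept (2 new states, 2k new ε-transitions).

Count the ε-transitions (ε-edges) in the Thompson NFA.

Building bottom-up:
Each of the 4 symbol leaves contributes 0 ε-transitions.
  cc : 1 ε-transition
  a | cc | c : 7 ε-transitions

7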